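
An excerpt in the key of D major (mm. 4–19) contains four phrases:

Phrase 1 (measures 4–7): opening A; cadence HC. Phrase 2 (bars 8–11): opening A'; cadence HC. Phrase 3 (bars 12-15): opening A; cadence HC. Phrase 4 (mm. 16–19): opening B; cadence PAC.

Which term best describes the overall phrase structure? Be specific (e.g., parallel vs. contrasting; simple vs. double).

Four phrases in two halves: the first half (measures 4-11) ends with a half cadence, the second (bars 12-19) with a perfect authentic cadence — a large antecedent–consequent pair, i.e. a double period.
Phrase 3 begins with the same material as phrase 1, making it parallel.

parallel double period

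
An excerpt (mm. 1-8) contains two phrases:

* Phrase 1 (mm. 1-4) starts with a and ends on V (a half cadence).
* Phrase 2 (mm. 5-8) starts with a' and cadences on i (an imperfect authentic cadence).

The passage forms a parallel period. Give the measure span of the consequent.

The phrase ending with the weaker cadence (half cadence) is the antecedent; the one ending more conclusively (imperfect authentic cadence) is the consequent. The consequent is measures 5–8.

measures 5–8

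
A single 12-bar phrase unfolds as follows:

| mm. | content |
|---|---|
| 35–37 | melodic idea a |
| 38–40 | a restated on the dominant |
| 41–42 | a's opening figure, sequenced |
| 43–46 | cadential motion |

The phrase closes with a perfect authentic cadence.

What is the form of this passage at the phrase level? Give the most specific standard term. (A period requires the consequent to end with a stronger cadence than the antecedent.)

sentence

Basic idea (bars 35–37) + its repetition (mm. 38-40) form the presentation; fragmentation and cadence (mm. 41-46) form the continuation — the 12-bar whole is a sentence.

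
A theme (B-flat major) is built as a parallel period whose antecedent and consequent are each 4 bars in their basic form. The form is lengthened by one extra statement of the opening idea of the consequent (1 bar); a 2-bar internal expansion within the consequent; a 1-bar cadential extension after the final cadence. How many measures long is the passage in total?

Basic parallel period: 4 + 4 = 8 bars.
8 (basic form) + 1 (extra statement) + 2 (internal expansion) + 1 (cadential extension) = 12.

12 measures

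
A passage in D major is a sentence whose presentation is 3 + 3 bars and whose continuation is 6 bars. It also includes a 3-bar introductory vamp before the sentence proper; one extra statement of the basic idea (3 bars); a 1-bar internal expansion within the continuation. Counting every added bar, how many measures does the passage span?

Basic sentence: 3 + 3 + 6 = 12 bars.
12 (basic form) + 3 (introduction) + 3 (extra statement) + 1 (internal expansion) = 19.

19 measures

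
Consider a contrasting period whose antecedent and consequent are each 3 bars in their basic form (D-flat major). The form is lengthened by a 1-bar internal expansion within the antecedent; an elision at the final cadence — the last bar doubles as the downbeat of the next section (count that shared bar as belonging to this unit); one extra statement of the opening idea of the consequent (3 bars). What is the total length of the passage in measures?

10 measures

Basic contrasting period: 3 + 3 = 6 bars.
6 (basic form) + 1 (internal expansion) + 3 (extra statement) = 10.
The elision shares a bar with the next section but does not change this unit's count.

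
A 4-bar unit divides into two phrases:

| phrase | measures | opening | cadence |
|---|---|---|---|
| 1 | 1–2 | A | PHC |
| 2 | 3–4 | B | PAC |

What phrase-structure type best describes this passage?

contrasting period

Phrase 1 ends with a Phrygian half cadence (weaker) and phrase 2 with a perfect authentic cadence (stronger): antecedent + consequent = a period.
The two phrases open with different material (A / B), so the period is contrasting.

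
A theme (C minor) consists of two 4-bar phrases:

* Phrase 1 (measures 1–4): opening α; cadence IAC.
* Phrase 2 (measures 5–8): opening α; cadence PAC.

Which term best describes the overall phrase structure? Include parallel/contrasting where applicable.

parallel period

Phrase 1 ends with an imperfect authentic cadence (weaker) and phrase 2 with a perfect authentic cadence (stronger): antecedent + consequent = a period.
The two phrases open with the same material (α / α), so the period is parallel.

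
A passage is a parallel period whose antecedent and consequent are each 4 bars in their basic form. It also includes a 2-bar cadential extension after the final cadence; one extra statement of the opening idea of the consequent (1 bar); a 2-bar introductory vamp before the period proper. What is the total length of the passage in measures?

13 measures

Basic parallel period: 4 + 4 = 8 bars.
8 (basic form) + 2 (cadential extension) + 1 (extra statement) + 2 (introduction) = 13.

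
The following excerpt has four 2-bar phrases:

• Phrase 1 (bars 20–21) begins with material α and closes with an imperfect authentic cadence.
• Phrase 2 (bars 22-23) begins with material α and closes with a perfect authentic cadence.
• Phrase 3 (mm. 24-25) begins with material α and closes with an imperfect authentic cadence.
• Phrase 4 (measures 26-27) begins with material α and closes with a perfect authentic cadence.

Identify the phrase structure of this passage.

The cadence pattern IAC–PAC–IAC–PAC is weak–strong twice, and phrases 3–4 restate phrases 1–2: a period heard twice, not a double period (which would end weakly at phrase 2).

repeated period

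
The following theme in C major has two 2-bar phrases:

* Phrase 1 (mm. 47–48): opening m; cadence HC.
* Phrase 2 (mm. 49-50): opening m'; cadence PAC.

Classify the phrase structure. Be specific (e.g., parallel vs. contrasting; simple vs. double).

Phrase 1 ends with a half cadence (weaker) and phrase 2 with a perfect authentic cadence (stronger): antecedent + consequent = a period.
The two phrases open with the same material (m / m'), so the period is parallel.

parallel period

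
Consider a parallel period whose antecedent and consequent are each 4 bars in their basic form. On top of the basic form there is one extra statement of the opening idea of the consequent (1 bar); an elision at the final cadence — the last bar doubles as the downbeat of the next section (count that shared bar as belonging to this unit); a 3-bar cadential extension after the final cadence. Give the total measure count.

12 measures

Basic parallel period: 4 + 4 = 8 bars.
8 (basic form) + 1 (extra statement) + 3 (cadential extension) = 12.
The elision shares a bar with the next section but does not change this unit's count.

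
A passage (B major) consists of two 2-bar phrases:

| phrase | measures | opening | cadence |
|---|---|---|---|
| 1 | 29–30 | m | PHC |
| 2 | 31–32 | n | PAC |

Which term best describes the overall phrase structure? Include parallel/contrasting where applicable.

contrasting period

Phrase 1 ends with a Phrygian half cadence (weaker) and phrase 2 with a perfect authentic cadence (stronger): antecedent + consequent = a period.
The two phrases open with different material (m / n), so the period is contrasting.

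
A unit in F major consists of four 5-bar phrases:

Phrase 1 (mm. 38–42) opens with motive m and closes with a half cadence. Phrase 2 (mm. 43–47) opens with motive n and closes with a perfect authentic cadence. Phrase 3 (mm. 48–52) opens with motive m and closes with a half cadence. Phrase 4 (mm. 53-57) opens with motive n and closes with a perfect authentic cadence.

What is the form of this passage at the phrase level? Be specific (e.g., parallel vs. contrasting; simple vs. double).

repeated period

The cadence pattern HC–PAC–HC–PAC is weak–strong twice, and phrases 3–4 restate phrases 1–2: a period heard twice, not a double period (which would end weakly at phrase 2).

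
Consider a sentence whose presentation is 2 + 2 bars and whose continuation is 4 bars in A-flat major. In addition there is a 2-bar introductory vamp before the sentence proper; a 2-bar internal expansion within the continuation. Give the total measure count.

12 measures

Basic sentence: 2 + 2 + 4 = 8 bars.
8 (basic form) + 2 (introduction) + 2 (internal expansion) = 12.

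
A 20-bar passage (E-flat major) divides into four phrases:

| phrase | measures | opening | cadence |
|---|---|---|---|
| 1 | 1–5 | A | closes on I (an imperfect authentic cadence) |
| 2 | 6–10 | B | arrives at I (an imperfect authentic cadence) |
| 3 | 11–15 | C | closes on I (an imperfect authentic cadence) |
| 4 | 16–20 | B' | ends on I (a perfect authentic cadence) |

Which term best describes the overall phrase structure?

Four phrases in two halves: the first half (bars 1-10) ends with an imperfect authentic cadence, the second (mm. 11-20) with a perfect authentic cadence — a large antecedent–consequent pair, i.e. a double period.
Phrase 3 begins with different material from phrase 1, making it contrasting.

contrasting double period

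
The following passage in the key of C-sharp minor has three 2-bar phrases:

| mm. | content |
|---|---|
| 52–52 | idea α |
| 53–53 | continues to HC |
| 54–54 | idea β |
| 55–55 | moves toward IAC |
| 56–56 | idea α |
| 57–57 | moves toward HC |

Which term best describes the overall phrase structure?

phrase group

The final phrase closes with a half cadence, which is not stronger than the preceding imperfect authentic cadence; the 3 phrases lack an overall antecedent–consequent design and so form a phrase group.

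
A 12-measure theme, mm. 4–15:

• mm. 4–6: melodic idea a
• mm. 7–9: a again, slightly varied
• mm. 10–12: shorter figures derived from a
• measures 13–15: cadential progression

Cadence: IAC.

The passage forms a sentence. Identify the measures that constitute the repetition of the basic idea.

The presentation of a sentence is the basic idea (bars 4–6) plus its repetition (mm. 7–9); the repetition of the basic idea is therefore mm. 7-9.

measures 7–9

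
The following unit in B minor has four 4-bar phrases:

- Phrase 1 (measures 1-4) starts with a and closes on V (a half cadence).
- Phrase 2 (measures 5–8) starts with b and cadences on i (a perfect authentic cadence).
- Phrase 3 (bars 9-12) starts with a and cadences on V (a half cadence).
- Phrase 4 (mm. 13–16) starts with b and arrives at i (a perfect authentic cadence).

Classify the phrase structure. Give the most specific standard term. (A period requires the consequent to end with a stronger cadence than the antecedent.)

The cadence pattern HC–PAC–HC–PAC is weak–strong twice, and phrases 3–4 restate phrases 1–2: a period heard twice, not a double period (which would end weakly at phrase 2).

repeated period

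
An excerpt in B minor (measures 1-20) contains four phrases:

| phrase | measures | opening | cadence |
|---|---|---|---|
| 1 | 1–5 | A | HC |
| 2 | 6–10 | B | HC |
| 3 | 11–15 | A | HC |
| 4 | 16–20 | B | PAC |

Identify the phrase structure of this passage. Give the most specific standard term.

parallel double period

Four phrases in two halves: the first half (measures 1–10) ends with a half cadence, the second (measures 11–20) with a perfect authentic cadence — a large antecedent–consequent pair, i.e. a double period.
Phrase 3 begins with the same material as phrase 1, making it parallel.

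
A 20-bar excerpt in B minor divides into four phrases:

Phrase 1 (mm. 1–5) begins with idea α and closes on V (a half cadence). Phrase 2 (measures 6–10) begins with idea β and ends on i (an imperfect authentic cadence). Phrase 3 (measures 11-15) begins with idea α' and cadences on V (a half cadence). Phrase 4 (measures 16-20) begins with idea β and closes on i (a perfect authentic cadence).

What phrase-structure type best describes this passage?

Four phrases in two halves: the first half (mm. 1–10) ends with an imperfect authentic cadence, the second (bars 11–20) with a perfect authentic cadence — a large antecedent–consequent pair, i.e. a double period.
Phrase 3 begins with the same material as phrase 1, making it parallel.

parallel double period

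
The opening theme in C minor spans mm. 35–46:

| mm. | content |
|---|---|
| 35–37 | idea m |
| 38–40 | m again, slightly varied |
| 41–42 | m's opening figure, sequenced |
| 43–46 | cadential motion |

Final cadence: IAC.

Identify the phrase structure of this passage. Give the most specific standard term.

Basic idea (mm. 35–37) + its repetition (measures 38–40) form the presentation; fragmentation and cadence (mm. 41–46) form the continuation — the 12-bar whole is a sentence.

sentence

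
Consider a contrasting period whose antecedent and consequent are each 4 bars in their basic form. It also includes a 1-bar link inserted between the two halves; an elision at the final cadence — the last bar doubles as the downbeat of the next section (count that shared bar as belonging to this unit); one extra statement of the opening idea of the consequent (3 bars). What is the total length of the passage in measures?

12 measures

Basic contrasting period: 4 + 4 = 8 bars.
8 (basic form) + 1 (link) + 3 (extra statement) = 12.
The elision shares a bar with the next section but does not change this unit's count.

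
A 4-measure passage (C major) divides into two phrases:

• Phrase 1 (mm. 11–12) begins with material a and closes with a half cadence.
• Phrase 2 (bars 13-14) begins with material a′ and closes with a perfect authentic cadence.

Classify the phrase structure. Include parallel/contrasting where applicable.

Phrase 1 ends with a half cadence (weaker) and phrase 2 with a perfect authentic cadence (stronger): antecedent + consequent = a period.
The two phrases open with the same material (a / a′), so the period is parallel.

parallel period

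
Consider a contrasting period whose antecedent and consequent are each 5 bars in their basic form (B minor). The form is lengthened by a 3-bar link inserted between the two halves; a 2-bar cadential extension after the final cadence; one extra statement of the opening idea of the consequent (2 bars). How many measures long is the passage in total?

17 measures

Basic contrasting period: 5 + 5 = 10 bars.
10 (basic form) + 3 (link) + 2 (cadential extension) + 2 (extra statement) = 17.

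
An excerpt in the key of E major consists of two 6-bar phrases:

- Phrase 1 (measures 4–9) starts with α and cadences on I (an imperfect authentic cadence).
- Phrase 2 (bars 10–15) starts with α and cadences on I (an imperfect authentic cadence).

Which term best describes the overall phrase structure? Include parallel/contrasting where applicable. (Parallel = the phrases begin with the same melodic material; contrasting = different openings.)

Both phrases have the same opening (α) and the same cadence (imperfect authentic cadence): the second is a restatement, not a consequent, so this is a repeated phrase rather than a period.

repeated phrase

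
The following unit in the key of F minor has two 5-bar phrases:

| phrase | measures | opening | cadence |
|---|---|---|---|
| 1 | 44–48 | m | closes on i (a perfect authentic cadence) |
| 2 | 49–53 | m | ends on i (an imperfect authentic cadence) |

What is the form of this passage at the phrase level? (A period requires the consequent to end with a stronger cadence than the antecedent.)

The second phrase closes with an imperfect authentic cadence, which is not stronger than the first phrase's perfect authentic cadence; without a weak→strong cadential pair there is no antecedent–consequent relationship, so this is a phrase group rather than a period.

phrase group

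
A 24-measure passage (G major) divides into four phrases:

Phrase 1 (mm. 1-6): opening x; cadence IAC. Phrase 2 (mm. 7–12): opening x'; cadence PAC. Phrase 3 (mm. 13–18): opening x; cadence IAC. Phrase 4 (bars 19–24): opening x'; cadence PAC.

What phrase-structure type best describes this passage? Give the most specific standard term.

repeated period

The cadence pattern IAC–PAC–IAC–PAC is weak–strong twice, and phrases 3–4 restate phrases 1–2: a period heard twice, not a double period (which would end weakly at phrase 2).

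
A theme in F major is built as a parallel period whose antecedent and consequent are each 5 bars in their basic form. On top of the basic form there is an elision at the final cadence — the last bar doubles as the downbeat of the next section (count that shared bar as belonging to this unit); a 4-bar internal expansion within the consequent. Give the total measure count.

Basic parallel period: 5 + 5 = 10 bars.
10 (basic form) + 4 (internal expansion) = 14.
The elision shares a bar with the next section but does not change this unit's count.

14 measures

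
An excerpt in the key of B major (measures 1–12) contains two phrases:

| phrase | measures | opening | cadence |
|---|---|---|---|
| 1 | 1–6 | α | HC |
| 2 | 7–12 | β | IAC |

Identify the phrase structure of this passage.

Phrase 1 ends with a half cadence (weaker) and phrase 2 with an imperfect authentic cadence (stronger): antecedent + consequent = a period.
The two phrases open with different material (α / β), so the period is contrasting.

contrasting period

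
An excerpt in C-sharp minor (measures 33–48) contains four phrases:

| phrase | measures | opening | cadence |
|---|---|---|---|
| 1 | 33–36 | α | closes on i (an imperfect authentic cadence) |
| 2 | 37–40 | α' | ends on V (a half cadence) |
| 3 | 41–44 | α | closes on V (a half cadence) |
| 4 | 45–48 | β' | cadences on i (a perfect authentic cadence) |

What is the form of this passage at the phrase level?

parallel double period

Four phrases in two halves: the first half (mm. 33-40) ends with a half cadence, the second (mm. 41–48) with a perfect authentic cadence — a large antecedent–consequent pair, i.e. a double period.
Phrase 3 begins with the same material as phrase 1, making it parallel.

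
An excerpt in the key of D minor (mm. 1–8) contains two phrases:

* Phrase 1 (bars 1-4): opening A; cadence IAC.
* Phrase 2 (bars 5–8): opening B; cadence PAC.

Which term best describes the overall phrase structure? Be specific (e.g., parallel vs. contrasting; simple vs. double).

Phrase 1 ends with an imperfect authentic cadence (weaker) and phrase 2 with a perfect authentic cadence (stronger): antecedent + consequent = a period.
The two phrases open with different material (A / B), so the period is contrasting.

contrasting period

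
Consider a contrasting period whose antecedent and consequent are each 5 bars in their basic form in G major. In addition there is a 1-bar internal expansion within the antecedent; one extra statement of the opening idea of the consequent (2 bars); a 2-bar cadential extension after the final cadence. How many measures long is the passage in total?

15 measures

Basic contrasting period: 5 + 5 = 10 bars.
10 (basic form) + 1 (internal expansion) + 2 (extra statement) + 2 (cadential extension) = 15.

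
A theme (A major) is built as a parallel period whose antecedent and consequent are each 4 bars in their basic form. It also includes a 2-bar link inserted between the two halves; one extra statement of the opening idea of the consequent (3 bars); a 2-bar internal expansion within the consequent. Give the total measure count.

15 measures

Basic parallel period: 4 + 4 = 8 bars.
8 (basic form) + 2 (link) + 3 (extra statement) + 2 (internal expansion) = 15.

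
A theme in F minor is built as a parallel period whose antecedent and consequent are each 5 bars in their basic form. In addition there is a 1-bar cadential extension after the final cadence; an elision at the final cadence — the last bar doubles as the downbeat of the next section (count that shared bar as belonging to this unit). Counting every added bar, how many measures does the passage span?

Basic parallel period: 5 + 5 = 10 bars.
10 (basic form) + 1 (cadential extension) = 11.
The elision shares a bar with the next section but does not change this unit's count.

11 measures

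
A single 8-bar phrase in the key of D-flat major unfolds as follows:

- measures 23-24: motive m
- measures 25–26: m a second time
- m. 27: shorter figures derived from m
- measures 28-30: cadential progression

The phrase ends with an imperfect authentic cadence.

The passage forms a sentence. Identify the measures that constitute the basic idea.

The presentation of a sentence is the basic idea (measures 23-24) plus its repetition (mm. 25-26); the basic idea is therefore bars 23–24.

measures 23–24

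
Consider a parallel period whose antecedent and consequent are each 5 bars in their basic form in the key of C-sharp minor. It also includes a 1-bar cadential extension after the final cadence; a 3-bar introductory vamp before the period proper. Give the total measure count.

Basic parallel period: 5 + 5 = 10 bars.
10 (basic form) + 1 (cadential extension) + 3 (introduction) = 14.

14 measures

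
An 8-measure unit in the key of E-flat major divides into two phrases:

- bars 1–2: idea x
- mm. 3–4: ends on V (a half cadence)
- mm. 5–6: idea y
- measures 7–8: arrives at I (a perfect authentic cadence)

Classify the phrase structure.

contrasting period

Phrase 1 ends with a half cadence (weaker) and phrase 2 with a perfect authentic cadence (stronger): antecedent + consequent = a period.
The two phrases open with different material (x / y), so the period is contrasting.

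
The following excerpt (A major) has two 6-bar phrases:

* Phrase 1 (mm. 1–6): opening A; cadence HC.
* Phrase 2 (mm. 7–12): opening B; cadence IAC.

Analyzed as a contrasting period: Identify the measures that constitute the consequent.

The antecedent is the phrase ending with the weaker cadence (half cadence, phrase 1) and the consequent the one ending more conclusively (imperfect authentic cadence, phrase 2); the consequent is bars 7–12.

measures 7–12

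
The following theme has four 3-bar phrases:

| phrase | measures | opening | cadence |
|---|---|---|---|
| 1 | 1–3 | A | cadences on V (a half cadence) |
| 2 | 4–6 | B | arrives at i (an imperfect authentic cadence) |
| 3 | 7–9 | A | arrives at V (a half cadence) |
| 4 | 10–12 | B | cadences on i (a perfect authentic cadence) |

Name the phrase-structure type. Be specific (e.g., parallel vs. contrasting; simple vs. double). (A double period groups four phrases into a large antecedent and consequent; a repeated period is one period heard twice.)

parallel double period

Four phrases in two halves: the first half (measures 1–6) ends with an imperfect authentic cadence, the second (mm. 7-12) with a perfect authentic cadence — a large antecedent–consequent pair, i.e. a double period.
Phrase 3 begins with the same material as phrase 1, making it parallel.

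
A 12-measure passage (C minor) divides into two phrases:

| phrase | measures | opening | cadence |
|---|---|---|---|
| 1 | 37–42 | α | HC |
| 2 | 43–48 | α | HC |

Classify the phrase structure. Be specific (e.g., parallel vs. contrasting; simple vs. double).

repeated phrase

Both phrases have the same opening (α) and the same cadence (half cadence): the second is a restatement, not a consequent, so this is a repeated phrase rather than a period.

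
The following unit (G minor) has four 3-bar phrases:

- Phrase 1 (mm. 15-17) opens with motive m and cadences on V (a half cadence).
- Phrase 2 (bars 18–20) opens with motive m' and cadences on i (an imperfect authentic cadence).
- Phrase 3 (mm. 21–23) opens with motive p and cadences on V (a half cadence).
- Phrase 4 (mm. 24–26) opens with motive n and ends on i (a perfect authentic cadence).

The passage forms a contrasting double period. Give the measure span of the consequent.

In a double period the four phrases pair into a large antecedent (phrases 1–2, ending imperfect authentic cadence) and a large consequent (phrases 3–4, ending perfect authentic cadence). The consequent spans bars 21–26.

measures 21–26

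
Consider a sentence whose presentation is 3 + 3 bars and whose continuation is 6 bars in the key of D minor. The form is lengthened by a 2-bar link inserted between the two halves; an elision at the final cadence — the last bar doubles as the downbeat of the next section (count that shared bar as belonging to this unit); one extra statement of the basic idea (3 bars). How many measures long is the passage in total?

Basic sentence: 3 + 3 + 6 = 12 bars.
12 (basic form) + 2 (link) + 3 (extra statement) = 17.
The elision shares a bar with the next section but does not change this unit's count.

17 measures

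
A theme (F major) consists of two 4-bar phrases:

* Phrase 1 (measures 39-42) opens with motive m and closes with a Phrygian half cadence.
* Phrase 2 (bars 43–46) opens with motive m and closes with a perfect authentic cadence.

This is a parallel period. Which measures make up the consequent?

The phrase ending with the weaker cadence (Phrygian half cadence) is the antecedent; the one ending more conclusively (perfect authentic cadence) is the consequent. The consequent is measures 43–46.

measures 43–46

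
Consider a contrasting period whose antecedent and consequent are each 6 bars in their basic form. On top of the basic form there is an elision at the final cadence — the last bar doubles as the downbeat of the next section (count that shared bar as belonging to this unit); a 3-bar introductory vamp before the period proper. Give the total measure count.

15 measures

Basic contrasting period: 6 + 6 = 12 bars.
12 (basic form) + 3 (introduction) = 15.
The elision shares a bar with the next section but does not change this unit's count.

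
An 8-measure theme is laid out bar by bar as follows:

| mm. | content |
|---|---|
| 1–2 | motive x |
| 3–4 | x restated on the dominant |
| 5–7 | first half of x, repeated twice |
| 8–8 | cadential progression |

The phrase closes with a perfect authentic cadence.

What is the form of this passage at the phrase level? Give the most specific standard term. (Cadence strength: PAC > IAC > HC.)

sentence

Basic idea (bars 1–2) + its repetition (bars 3-4) form the presentation; fragmentation and cadence (measures 5–8) form the continuation — the 8-bar whole is a sentence.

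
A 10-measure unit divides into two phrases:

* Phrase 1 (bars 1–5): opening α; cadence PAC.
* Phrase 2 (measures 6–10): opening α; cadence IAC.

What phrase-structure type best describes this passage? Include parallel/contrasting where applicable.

The second phrase closes with an imperfect authentic cadence, which is not stronger than the first phrase's perfect authentic cadence; without a weak→strong cadential pair there is no antecedent–consequent relationship, so this is a phrase group rather than a period.

phrase group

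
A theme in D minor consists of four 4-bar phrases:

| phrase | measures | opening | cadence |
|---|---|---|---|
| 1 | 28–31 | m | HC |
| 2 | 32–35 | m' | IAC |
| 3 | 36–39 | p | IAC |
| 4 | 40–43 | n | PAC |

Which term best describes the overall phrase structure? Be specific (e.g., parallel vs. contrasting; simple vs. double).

contrasting double period

Four phrases in two halves: the first half (bars 28–35) ends with an imperfect authentic cadence, the second (mm. 36-43) with a perfect authentic cadence — a large antecedent–consequent pair, i.e. a double period.
Phrase 3 begins with different material from phrase 1, making it contrasting.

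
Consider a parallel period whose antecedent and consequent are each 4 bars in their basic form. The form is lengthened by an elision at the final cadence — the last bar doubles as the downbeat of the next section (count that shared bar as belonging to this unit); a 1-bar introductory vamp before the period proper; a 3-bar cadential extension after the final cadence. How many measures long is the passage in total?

Basic parallel period: 4 + 4 = 8 bars.
8 (basic form) + 1 (introduction) + 3 (cadential extension) = 12.
The elision shares a bar with the next section but does not change this unit's count.

12 measures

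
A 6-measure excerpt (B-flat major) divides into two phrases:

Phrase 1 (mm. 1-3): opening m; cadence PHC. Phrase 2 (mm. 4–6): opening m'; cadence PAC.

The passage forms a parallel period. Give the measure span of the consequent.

The phrase ending with the weaker cadence (Phrygian half cadence) is the antecedent; the one ending more conclusively (perfect authentic cadence) is the consequent. The consequent is measures 4–6.

measures 4–6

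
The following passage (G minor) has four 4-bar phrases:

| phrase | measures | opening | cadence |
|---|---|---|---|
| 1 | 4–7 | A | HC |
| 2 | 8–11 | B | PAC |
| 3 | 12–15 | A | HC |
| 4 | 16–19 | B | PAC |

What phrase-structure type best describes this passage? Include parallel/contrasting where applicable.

repeated period

The cadence pattern HC–PAC–HC–PAC is weak–strong twice, and phrases 3–4 restate phrases 1–2: a period heard twice, not a double period (which would end weakly at phrase 2).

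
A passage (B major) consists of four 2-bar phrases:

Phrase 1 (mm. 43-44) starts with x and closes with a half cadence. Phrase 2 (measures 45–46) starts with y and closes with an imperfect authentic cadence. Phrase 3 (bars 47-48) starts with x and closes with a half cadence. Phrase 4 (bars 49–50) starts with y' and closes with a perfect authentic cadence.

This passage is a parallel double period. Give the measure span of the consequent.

measures 47–50

In a double period the four phrases pair into a large antecedent (phrases 1–2, ending imperfect authentic cadence) and a large consequent (phrases 3–4, ending perfect authentic cadence). The consequent spans bars 47-50.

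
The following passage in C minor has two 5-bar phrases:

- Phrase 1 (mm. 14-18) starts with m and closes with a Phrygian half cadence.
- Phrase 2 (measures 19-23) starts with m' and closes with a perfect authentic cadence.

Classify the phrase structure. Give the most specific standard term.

parallel period

Phrase 1 ends with a Phrygian half cadence (weaker) and phrase 2 with a perfect authentic cadence (stronger): antecedent + consequent = a period.
The two phrases open with the same material (m / m'), so the period is parallel.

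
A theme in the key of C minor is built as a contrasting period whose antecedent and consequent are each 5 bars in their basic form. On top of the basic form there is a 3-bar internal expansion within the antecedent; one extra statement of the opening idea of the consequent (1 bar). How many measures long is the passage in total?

14 measures

Basic contrasting period: 5 + 5 = 10 bars.
10 (basic form) + 3 (internal expansion) + 1 (extra statement) = 14.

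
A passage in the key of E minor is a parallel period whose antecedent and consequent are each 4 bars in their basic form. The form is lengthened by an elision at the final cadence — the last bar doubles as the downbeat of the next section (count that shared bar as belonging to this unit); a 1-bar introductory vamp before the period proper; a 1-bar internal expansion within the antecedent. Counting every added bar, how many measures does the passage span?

10 measures

Basic parallel period: 4 + 4 = 8 bars.
8 (basic form) + 1 (introduction) + 1 (internal expansion) = 10.
The elision shares a bar with the next section but does not change this unit's count.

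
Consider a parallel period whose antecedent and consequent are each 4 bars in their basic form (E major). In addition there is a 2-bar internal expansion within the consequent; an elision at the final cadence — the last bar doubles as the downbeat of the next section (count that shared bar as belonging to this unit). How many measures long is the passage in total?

10 measures

Basic parallel period: 4 + 4 = 8 bars.
8 (basic form) + 2 (internal expansion) = 10.
The elision shares a bar with the next section but does not change this unit's count.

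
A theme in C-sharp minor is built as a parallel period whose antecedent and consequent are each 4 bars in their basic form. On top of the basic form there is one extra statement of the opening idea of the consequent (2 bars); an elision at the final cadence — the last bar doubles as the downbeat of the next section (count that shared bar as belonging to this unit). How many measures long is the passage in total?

Basic parallel period: 4 + 4 = 8 bars.
8 (basic form) + 2 (extra statement) = 10.
The elision shares a bar with the next section but does not change this unit's count.

10 measures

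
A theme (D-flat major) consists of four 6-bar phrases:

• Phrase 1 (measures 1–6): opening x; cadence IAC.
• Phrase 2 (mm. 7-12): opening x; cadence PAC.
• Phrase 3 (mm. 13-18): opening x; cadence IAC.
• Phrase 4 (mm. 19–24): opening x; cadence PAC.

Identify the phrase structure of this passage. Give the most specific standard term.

The cadence pattern IAC–PAC–IAC–PAC is weak–strong twice, and phrases 3–4 restate phrases 1–2: a period heard twice, not a double period (which would end weakly at phrase 2).

repeated period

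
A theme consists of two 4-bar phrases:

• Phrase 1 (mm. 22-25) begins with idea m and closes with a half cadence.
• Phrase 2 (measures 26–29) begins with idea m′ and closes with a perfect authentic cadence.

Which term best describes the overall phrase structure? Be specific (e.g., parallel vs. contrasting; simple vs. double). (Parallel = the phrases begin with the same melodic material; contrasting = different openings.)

parallel period

Phrase 1 ends with a half cadence (weaker) and phrase 2 with a perfect authentic cadence (stronger): antecedent + consequent = a period.
The two phrases open with the same material (m / m′), so the period is parallel.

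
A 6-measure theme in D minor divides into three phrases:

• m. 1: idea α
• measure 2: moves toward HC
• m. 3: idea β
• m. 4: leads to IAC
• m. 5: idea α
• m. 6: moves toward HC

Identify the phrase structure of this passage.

The final phrase closes with a half cadence, which is not stronger than the preceding imperfect authentic cadence; the 3 phrases lack an overall antecedent–consequent design and so form a phrase group.

phrase group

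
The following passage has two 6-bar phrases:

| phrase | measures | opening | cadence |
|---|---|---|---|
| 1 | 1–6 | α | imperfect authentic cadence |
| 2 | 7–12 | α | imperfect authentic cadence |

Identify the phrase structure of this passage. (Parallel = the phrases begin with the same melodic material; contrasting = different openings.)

repeated phrase

Both phrases have the same opening (α) and the same cadence (imperfect authentic cadence): the second is a restatement, not a consequent, so this is a repeated phrase rather than a period.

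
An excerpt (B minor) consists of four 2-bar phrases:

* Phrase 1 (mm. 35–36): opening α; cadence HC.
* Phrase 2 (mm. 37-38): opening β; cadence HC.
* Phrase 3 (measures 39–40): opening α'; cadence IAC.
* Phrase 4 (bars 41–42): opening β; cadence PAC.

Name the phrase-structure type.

Four phrases in two halves: the first half (mm. 35–38) ends with a half cadence, the second (mm. 39–42) with a perfect authentic cadence — a large antecedent–consequent pair, i.e. a double period.
Phrase 3 begins with the same material as phrase 1, making it parallel.

parallel double period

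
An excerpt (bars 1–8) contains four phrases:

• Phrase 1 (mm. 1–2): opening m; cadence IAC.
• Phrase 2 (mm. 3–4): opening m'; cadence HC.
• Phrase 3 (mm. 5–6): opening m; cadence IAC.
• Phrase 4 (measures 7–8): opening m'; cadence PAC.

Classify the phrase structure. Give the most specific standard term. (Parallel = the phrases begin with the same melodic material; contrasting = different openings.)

parallel double period

Four phrases in two halves: the first half (bars 1–4) ends with a half cadence, the second (bars 5–8) with a perfect authentic cadence — a large antecedent–consequent pair, i.e. a double period.
Phrase 3 begins with the same material as phrase 1, making it parallel.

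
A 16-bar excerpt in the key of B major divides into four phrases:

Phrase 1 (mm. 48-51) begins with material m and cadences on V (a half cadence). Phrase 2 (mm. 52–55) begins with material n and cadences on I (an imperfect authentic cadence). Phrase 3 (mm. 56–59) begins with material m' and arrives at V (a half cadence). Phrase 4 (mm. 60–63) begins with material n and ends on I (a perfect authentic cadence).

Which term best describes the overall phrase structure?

parallel double period

Four phrases in two halves: the first half (measures 48-55) ends with an imperfect authentic cadence, the second (mm. 56–63) with a perfect authentic cadence — a large antecedent–consequent pair, i.e. a double period.
Phrase 3 begins with the same material as phrase 1, making it parallel.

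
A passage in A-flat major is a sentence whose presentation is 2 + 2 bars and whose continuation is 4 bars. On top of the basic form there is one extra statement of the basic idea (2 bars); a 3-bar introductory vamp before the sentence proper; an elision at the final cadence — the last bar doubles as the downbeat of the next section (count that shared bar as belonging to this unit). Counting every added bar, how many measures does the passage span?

Basic sentence: 2 + 2 + 4 = 8 bars.
8 (basic form) + 2 (extra statement) + 3 (introduction) = 13.
The elision shares a bar with the next section but does not change this unit's count.

13 measures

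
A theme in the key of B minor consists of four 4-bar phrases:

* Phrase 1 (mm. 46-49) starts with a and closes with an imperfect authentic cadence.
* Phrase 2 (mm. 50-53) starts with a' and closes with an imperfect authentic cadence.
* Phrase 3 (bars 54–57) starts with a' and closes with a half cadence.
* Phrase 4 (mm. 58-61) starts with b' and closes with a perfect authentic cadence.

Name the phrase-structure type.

Four phrases in two halves: the first half (mm. 46-53) ends with an imperfect authentic cadence, the second (mm. 54–61) with a perfect authentic cadence — a large antecedent–consequent pair, i.e. a double period.
Phrase 3 begins with the same material as phrase 1, making it parallel.

parallel double period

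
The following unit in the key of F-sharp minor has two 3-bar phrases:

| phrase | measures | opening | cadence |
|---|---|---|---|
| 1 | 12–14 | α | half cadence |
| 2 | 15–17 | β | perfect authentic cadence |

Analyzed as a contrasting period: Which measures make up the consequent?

measures 15–17

The antecedent is the phrase ending with the weaker cadence (half cadence, phrase 1) and the consequent the one ending more conclusively (perfect authentic cadence, phrase 2); the consequent is bars 15–17.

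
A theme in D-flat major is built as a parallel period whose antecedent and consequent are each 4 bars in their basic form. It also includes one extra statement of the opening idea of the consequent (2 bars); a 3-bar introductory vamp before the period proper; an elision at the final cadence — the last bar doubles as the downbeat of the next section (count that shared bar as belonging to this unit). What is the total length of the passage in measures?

Basic parallel period: 4 + 4 = 8 bars.
8 (basic form) + 2 (extra statement) + 3 (introduction) = 13.
The elision shares a bar with the next section but does not change this unit's count.

13 measures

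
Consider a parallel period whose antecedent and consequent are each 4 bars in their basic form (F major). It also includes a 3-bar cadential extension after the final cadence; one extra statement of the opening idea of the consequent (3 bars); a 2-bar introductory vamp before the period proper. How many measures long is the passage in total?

16 measures

Basic parallel period: 4 + 4 = 8 bars.
8 (basic form) + 3 (cadential extension) + 3 (extra statement) + 2 (introduction) = 16.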